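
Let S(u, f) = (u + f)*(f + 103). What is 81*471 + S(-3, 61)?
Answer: 47663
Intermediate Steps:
S(u, f) = (103 + f)*(f + u) (S(u, f) = (f + u)*(103 + f) = (103 + f)*(f + u))
81*471 + S(-3, 61) = 81*471 + (61**2 + 103*61 + 103*(-3) + 61*(-3)) = 38151 + (3721 + 6283 - 309 - 183) = 38151 + 9512 = 47663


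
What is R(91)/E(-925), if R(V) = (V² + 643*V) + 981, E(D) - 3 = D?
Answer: -67775/922 ≈ -73.509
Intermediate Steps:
E(D) = 3 + D
R(V) = 981 + V² + 643*V
R(91)/E(-925) = (981 + 91² + 643*91)/(3 - 925) = (981 + 8281 + 58513)/(-922) = 67775*(-1/922) = -67775/922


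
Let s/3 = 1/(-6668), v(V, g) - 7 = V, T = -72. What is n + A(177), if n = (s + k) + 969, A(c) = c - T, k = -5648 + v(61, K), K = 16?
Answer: -29085819/6668 ≈ -4362.0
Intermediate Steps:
v(V, g) = 7 + V
s = -3/6668 (s = 3/(-6668) = 3*(-1/6668) = -3/6668 ≈ -0.00044991)
k = -5580 (k = -5648 + (7 + 61) = -5648 + 68 = -5580)
A(c) = 72 + c (A(c) = c - 1*(-72) = c + 72 = 72 + c)
n = -30746151/6668 (n = (-3/6668 - 5580) + 969 = -37207443/6668 + 969 = -30746151/6668 ≈ -4611.0)
n + A(177) = -30746151/6668 + (72 + 177) = -30746151/6668 + 249 = -29085819/6668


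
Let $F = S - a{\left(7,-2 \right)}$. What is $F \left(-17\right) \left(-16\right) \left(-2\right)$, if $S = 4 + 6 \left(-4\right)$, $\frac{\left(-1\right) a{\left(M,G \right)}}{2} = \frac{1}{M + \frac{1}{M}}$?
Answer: $\frac{268192}{25} \approx 10728.0$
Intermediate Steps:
$a{\left(M,G \right)} = - \frac{2}{M + \frac{1}{M}}$
$S = -20$ ($S = 4 - 24 = -20$)
$F = - \frac{493}{25}$ ($F = -20 - \left(-2\right) 7 \frac{1}{1 + 7^{2}} = -20 - \left(-2\right) 7 \frac{1}{1 + 49} = -20 - \left(-2\right) 7 \cdot \frac{1}{50} = -20 - - \frac{7}{25} = -20 + \frac{7}{25} = - \frac{493}{25} \approx -19.72$)
$F \left(-17\right) \left(-16\right) \left(-2\right) = - \frac{493 \left(-17\right) \left(-16\right) \left(-2\right)}{25} = - \frac{493 \cdot 272 \left(-2\right)}{25} = \left(- \frac{493}{25}\right) \left(-544\right) = \frac{268192}{25}$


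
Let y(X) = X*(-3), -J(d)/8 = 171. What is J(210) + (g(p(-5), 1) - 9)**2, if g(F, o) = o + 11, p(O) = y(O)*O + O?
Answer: -1359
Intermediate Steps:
J(d) = -1368 (J(d) = -8*171 = -1368)
y(X) = -3*X
p(O) = O - 3*O**2 (p(O) = (-3*O)*O + O = -3*O**2 + O = O - 3*O**2)
g(F, o) = 11 + o
J(210) + (g(p(-5), 1) - 9)**2 = -1368 + ((11 + 1) - 9)**2 = -1368 + (12 - 9)**2 = -1368 + 3**2 = -1368 + 9 = -1359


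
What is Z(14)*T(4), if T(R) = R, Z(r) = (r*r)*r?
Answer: 10976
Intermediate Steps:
Z(r) = r**3 (Z(r) = r**2*r = r**3)
Z(14)*T(4) = 14**3*4 = 2744*4 = 10976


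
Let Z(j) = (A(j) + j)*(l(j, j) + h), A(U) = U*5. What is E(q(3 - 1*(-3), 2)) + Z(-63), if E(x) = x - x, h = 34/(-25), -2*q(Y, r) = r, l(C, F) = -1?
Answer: 22302/25 ≈ 892.08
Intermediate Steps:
A(U) = 5*U
q(Y, r) = -r/2
h = -34/25 (h = 34*(-1/25) = -34/25 ≈ -1.3600)
Z(j) = -354*j/25 (Z(j) = (5*j + j)*(-1 - 34/25) = (6*j)*(-59/25) = -354*j/25)
E(x) = 0
E(q(3 - 1*(-3), 2)) + Z(-63) = 0 - 354/25*(-63) = 0 + 22302/25 = 22302/25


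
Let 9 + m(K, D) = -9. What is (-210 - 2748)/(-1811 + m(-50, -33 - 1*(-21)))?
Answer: 2958/1829 ≈ 1.6173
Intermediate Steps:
m(K, D) = -18 (m(K, D) = -9 - 9 = -18)
(-210 - 2748)/(-1811 + m(-50, -33 - 1*(-21))) = (-210 - 2748)/(-1811 - 18) = -2958/(-1829) = -2958*(-1/1829) = 2958/1829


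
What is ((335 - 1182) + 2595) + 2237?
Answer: 3985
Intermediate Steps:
((335 - 1182) + 2595) + 2237 = (-847 + 2595) + 2237 = 1748 + 2237 = 3985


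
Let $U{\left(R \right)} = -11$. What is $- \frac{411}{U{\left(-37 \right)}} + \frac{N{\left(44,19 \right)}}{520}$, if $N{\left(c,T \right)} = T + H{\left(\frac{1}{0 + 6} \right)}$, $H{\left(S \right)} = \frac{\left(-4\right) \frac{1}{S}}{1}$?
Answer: $\frac{42733}{1144} \approx 37.354$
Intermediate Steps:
$H{\left(S \right)} = - \frac{4}{S}$ ($H{\left(S \right)} = - \frac{4}{S} 1 = - \frac{4}{S}$)
$N{\left(c,T \right)} = -24 + T$ ($N{\left(c,T \right)} = T - \frac{4}{\frac{1}{0 + 6}} = T - \frac{4}{\frac{1}{6}} = T - 4 \frac{1}{\frac{1}{6}} = T - 24 = -24 + T$)
$- \frac{411}{U{\left(-37 \right)}} + \frac{N{\left(44,19 \right)}}{520} = - \frac{411}{-11} + \frac{-24 + 19}{520} = \left(-411\right) \left(- \frac{1}{11}\right) - \frac{1}{104} = \frac{411}{11} - \frac{1}{104} = \frac{42733}{1144}$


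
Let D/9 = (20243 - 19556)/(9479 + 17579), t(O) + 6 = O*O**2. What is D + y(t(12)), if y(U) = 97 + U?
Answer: 49224685/27058 ≈ 1819.2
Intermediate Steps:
t(O) = -6 + O**3 (t(O) = -6 + O*O**2 = -6 + O**3)
D = 6183/27058 (D = 9*((20243 - 19556)/(9479 + 17579)) = 9*(687/27058) = 6183/27058 ≈ 0.22851)
D + y(t(12)) = 6183/27058 + (97 + (-6 + 12**3)) = 6183/27058 + (97 + (-6 + 1728)) = 6183/27058 + (97 + 1722) = 6183/27058 + 1819 = 49224685/27058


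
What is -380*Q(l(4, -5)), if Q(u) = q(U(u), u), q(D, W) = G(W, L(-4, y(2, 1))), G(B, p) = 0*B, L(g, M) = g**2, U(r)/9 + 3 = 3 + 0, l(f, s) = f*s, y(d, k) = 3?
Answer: 0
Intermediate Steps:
U(r) = 0 (U(r) = -27 + 9*(3 + 0) = -27 + 9*3 = -27 + 27 = 0)
G(B, p) = 0
q(D, W) = 0
Q(u) = 0
-380*Q(l(4, -5)) = -380*0 = 0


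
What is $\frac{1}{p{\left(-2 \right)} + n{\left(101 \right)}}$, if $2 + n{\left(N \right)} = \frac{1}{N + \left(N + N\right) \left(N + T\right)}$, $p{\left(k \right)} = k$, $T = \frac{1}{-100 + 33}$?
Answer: $- \frac{1373499}{5493929} \approx -0.25$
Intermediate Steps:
$T = - \frac{1}{67}$ ($T = \frac{1}{-67} = - \frac{1}{67} \approx -0.014925$)
$n{\left(N \right)} = -2 + \frac{1}{N + 2 N \left(- \frac{1}{67} + N\right)}$ ($n{\left(N \right)} = -2 + \frac{1}{N + \left(N + N\right) \left(N - \frac{1}{67}\right)} = -2 + \frac{1}{N + 2 N \left(- \frac{1}{67} + N\right)}$)
$\frac{1}{p{\left(-2 \right)} + n{\left(101 \right)}} = \frac{1}{-2 + \frac{67 - 268 \cdot 101^{2} - 13130}{101 \left(65 + 134 \cdot 101\right)}} = \frac{1}{-2 + \frac{67 - 2733868 - 13130}{101 \left(65 + 13534\right)}} = \frac{1}{-2 + \frac{67 - 2733868 - 13130}{101 \cdot 13599}} = \frac{1}{-2 + \frac{1}{101} \cdot \frac{1}{13599} \left(-2746931\right)} = \frac{1}{-2 - \frac{2746931}{1373499}} = \frac{1}{- \frac{5493929}{1373499}} = - \frac{1373499}{5493929}$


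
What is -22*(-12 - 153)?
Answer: 3630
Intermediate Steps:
-22*(-12 - 153) = -22*(-165) = 3630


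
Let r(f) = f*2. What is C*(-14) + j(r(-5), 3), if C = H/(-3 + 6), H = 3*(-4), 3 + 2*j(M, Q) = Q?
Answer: 56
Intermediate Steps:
r(f) = 2*f
j(M, Q) = -3/2 + Q/2
H = -12
C = -4 (C = -12/(-3 + 6) = -12/3 = (⅓)*(-12) = -4)
C*(-14) + j(r(-5), 3) = -4*(-14) + (-3/2 + (½)*3) = 56 + (-3/2 + 3/2) = 56 + 0 = 56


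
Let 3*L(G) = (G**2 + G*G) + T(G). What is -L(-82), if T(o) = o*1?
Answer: -13366/3 ≈ -4455.3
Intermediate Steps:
T(o) = o
L(G) = G/3 + 2*G**2/3 (L(G) = ((G**2 + G*G) + G)/3 = ((G**2 + G**2) + G)/3 = (2*G**2 + G)/3 = (G + 2*G**2)/3 = G/3 + 2*G**2/3)
-L(-82) = -(-82)*(1 + 2*(-82))/3 = -(-82)*(1 - 164)/3 = -(-82)*(-163)/3 = -1*13366/3 = -13366/3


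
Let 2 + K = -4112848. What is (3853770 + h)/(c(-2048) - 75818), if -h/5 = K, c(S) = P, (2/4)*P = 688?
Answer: -4069670/12407 ≈ -328.01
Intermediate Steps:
K = -4112850 (K = -2 - 4112848 = -4112850)
P = 1376 (P = 2*688 = 1376)
c(S) = 1376
h = 20564250 (h = -5*(-4112850) = 20564250)
(3853770 + h)/(c(-2048) - 75818) = (3853770 + 20564250)/(1376 - 75818) = 24418020/(-74442) = 24418020*(-1/74442) = -4069670/12407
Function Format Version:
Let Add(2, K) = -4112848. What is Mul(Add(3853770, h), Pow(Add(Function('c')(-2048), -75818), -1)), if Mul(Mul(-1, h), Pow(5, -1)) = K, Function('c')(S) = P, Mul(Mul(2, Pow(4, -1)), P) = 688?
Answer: Rational(-4069670, 12407) ≈ -328.01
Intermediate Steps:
K = -4112850 (K = Add(-2, -4112848) = -4112850)
P = 1376 (P = Mul(2, 688) = 1376)
Function('c')(S) = 1376
h = 20564250 (h = Mul(-5, -4112850) = 20564250)
Mul(Add(3853770, h), Pow(Add(Function('c')(-2048), -75818), -1)) = Mul(Add(3853770, 20564250), Pow(Add(1376, -75818), -1)) = Mul(24418020, Pow(-74442, -1)) = Mul(24418020, Rational(-1, 74442)) = Rational(-4069670, 12407)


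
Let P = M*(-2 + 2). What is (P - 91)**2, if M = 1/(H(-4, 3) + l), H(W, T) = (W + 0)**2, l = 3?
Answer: 8281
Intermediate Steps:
H(W, T) = W**2
M = 1/19 (M = 1/((-4)**2 + 3) = 1/(16 + 3) = 1/19 ≈ 0.052632)
P = 0 (P = (-2 + 2)/19 = (1/19)*0 = 0)
(P - 91)**2 = (0 - 91)**2 = (-91)**2 = 8281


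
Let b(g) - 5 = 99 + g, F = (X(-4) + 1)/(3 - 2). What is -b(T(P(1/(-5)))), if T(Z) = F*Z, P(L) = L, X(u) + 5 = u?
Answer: -528/5 ≈ -105.60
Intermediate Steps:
X(u) = -5 + u
F = -8 (F = ((-5 - 4) + 1)/(3 - 2) = (-9 + 1)/1 = -8*1 = -8)
T(Z) = -8*Z
b(g) = 104 + g (b(g) = 5 + (99 + g) = 104 + g)
-b(T(P(1/(-5)))) = -(104 - 8/(-5)) = -(104 - 8*(-1)/5) = -(104 - 8*(-⅕)) = -(104 + 8/5) = -1*528/5 = -528/5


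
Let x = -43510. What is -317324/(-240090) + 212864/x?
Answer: -1864987526/522315795 ≈ -3.5706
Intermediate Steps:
-317324/(-240090) + 212864/x = -317324/(-240090) + 212864/(-43510) = -317324*(-1/240090) + 212864*(-1/43510) = 158662/120045 - 106432/21755 = -1864987526/522315795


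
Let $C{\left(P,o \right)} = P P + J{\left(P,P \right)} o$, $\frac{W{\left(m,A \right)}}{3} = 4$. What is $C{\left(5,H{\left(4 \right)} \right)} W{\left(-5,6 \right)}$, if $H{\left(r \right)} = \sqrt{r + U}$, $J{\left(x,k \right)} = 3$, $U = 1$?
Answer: $300 + 36 \sqrt{5} \approx 380.5$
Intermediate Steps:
$W{\left(m,A \right)} = 12$ ($W{\left(m,A \right)} = 3 \cdot 4 = 12$)
$H{\left(r \right)} = \sqrt{1 + r}$ ($H{\left(r \right)} = \sqrt{r + 1} = \sqrt{1 + r}$)
$C{\left(P,o \right)} = P^{2} + 3 o$ ($C{\left(P,o \right)} = P P + 3 o = P^{2} + 3 o$)
$C{\left(5,H{\left(4 \right)} \right)} W{\left(-5,6 \right)} = \left(5^{2} + 3 \sqrt{1 + 4}\right) 12 = \left(25 + 3 \sqrt{5}\right) 12 = 300 + 36 \sqrt{5}$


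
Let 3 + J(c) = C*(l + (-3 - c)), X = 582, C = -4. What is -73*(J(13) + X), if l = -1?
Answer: -47231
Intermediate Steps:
J(c) = 13 + 4*c (J(c) = -3 - 4*(-1 + (-3 - c)) = -3 - 4*(-4 - c) = -3 + (16 + 4*c) = 13 + 4*c)
-73*(J(13) + X) = -73*((13 + 4*13) + 582) = -73*((13 + 52) + 582) = -73*(65 + 582) = -73*647 = -47231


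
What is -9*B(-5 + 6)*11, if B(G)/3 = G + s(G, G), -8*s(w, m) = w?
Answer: -2079/8 ≈ -259.88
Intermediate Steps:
s(w, m) = -w/8
B(G) = 21*G/8 (B(G) = 3*(G - G/8) = 3*(7*G/8) = 21*G/8)
-9*B(-5 + 6)*11 = -189*(-5 + 6)/8*11 = -189/8*11 = -2079/8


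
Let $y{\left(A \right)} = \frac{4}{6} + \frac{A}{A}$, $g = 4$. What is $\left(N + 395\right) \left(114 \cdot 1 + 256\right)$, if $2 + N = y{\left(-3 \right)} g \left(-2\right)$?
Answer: $\frac{421430}{3} \approx 1.4048 \cdot 10^{5}$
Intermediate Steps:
$y{\left(A \right)} = \frac{5}{3}$ ($y{\left(A \right)} = 4 \cdot \frac{1}{6} + 1 = \frac{2}{3} + 1 = \frac{5}{3}$)
$N = - \frac{46}{3}$ ($N = -2 + \frac{5}{3} \cdot 4 \left(-2\right) = -2 + \frac{20}{3} \left(-2\right) = -2 - \frac{40}{3} = - \frac{46}{3} \approx -15.333$)
$\left(N + 395\right) \left(114 \cdot 1 + 256\right) = \left(- \frac{46}{3} + 395\right) \left(114 \cdot 1 + 256\right) = \frac{1139 \left(114 + 256\right)}{3} = \frac{1139}{3} \cdot 370 = \frac{421430}{3}$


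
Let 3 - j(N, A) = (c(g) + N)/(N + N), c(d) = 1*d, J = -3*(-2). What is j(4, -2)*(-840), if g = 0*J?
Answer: -2100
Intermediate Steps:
J = 6
g = 0 (g = 0*6 = 0)
c(d) = d
j(N, A) = 5/2 (j(N, A) = 3 - (0 + N)/(N + N) = 3 - N/(2*N) = 3 - N*1/(2*N) = 3 - 1*½ = 3 - ½ = 5/2)
j(4, -2)*(-840) = (5/2)*(-840) = -2100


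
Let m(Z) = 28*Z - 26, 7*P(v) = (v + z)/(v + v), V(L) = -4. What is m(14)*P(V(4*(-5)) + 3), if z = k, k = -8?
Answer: 1647/7 ≈ 235.29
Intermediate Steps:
z = -8
P(v) = (-8 + v)/(14*v) (P(v) = ((v - 8)/(v + v))/7 = ((-8 + v)/((2*v)))/7 = ((-8 + v)*(1/(2*v)))/7 = ((-8 + v)/(2*v))/7 = (-8 + v)/(14*v))
m(Z) = -26 + 28*Z
m(14)*P(V(4*(-5)) + 3) = (-26 + 28*14)*((-8 + (-4 + 3))/(14*(-4 + 3))) = (-26 + 392)*((1/14)*(-8 - 1)/(-1)) = 366*((1/14)*(-1)*(-9)) = 366*(9/14) = 1647/7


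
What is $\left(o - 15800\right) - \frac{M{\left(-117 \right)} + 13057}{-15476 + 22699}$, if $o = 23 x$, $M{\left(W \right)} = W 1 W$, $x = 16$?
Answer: $- \frac{111492082}{7223} \approx -15436.0$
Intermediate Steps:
$M{\left(W \right)} = W^{2}$ ($M{\left(W \right)} = W W = W^{2}$)
$o = 368$ ($o = 23 \cdot 16 = 368$)
$\left(o - 15800\right) - \frac{M{\left(-117 \right)} + 13057}{-15476 + 22699} = \left(368 - 15800\right) - \frac{\left(-117\right)^{2} + 13057}{-15476 + 22699} = -15432 - \frac{13689 + 13057}{7223} = -15432 - 26746 \cdot \frac{1}{7223} = -15432 - \frac{26746}{7223} = - \frac{111492082}{7223}$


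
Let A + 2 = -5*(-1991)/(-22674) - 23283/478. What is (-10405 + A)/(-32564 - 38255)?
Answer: 28331383309/191887125717 ≈ 0.14765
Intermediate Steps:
A = -138588394/2709543 (A = -2 + (-5*(-1991)/(-22674) - 23283/478) = -2 + (9955*(-1/22674) - 23283*1/478) = -2 + (-9955/22674 - 23283/478) = -2 - 133169308/2709543 = -138588394/2709543 ≈ -51.148)
(-10405 + A)/(-32564 - 38255) = (-10405 - 138588394/2709543)/(-32564 - 38255) = -28331383309/2709543/(-70819) = -28331383309/2709543*(-1/70819) = 28331383309/191887125717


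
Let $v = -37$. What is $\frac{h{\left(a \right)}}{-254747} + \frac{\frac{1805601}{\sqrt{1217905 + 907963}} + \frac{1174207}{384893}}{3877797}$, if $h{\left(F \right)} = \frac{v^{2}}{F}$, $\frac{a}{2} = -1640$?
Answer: $\frac{3024415375330169}{1247119313652753285360} + \frac{85981 \sqrt{531467}}{196278203638} \approx 0.00032178$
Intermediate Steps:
$a = -3280$ ($a = 2 \left(-1640\right) = -3280$)
$h{\left(F \right)} = \frac{1369}{F}$ ($h{\left(F \right)} = \frac{\left(-37\right)^{2}}{F} = \frac{1369}{F}$)
$\frac{h{\left(a \right)}}{-254747} + \frac{\frac{1805601}{\sqrt{1217905 + 907963}} + \frac{1174207}{384893}}{3877797} = \frac{1369 \frac{1}{-3280}}{-254747} + \frac{\frac{1805601}{\sqrt{1217905 + 907963}} + \frac{1174207}{384893}}{3877797} = 1369 \left(- \frac{1}{3280}\right) \left(- \frac{1}{254747}\right) + \left(\frac{1805601}{\sqrt{2125868}} + 1174207 \cdot \frac{1}{384893}\right) \frac{1}{3877797} = \left(- \frac{1369}{3280}\right) \left(- \frac{1}{254747}\right) + \left(\frac{1805601}{2 \sqrt{531467}} + \frac{1174207}{384893}\right) \frac{1}{3877797} = \frac{1369}{835570160} + \left(1805601 \frac{\sqrt{531467}}{1062934} + \frac{1174207}{384893}\right) \frac{1}{3877797} = \frac{1369}{835570160} + \left(\frac{1805601 \sqrt{531467}}{1062934} + \frac{1174207}{384893}\right) \frac{1}{3877797} = \frac{1369}{835570160} + \left(\frac{1174207}{384893} + \frac{1805601 \sqrt{531467}}{1062934}\right) \frac{1}{3877797} = \frac{1369}{835570160} + \left(\frac{1174207}{1492536920721} + \frac{85981 \sqrt{531467}}{196278203638}\right) = \frac{3024415375330169}{1247119313652753285360} + \frac{85981 \sqrt{531467}}{196278203638}$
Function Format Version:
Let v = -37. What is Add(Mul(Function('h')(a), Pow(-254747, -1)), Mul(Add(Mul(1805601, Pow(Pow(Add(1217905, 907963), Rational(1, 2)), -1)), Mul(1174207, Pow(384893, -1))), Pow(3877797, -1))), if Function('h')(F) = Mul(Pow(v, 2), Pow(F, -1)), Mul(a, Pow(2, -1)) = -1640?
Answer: Add(Rational(3024415375330169, 1247119313652753285360), Mul(Rational(85981, 196278203638), Pow(531467, Rational(1, 2)))) ≈ 0.00032178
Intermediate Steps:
a = -3280 (a = Mul(2, -1640) = -3280)
Function('h')(F) = Mul(1369, Pow(F, -1)) (Function('h')(F) = Mul(Pow(-37, 2), Pow(F, -1)) = Mul(1369, Pow(F, -1)))
Add(Mul(Function('h')(a), Pow(-254747, -1)), Mul(Add(Mul(1805601, Pow(Pow(Add(1217905, 907963), Rational(1, 2)), -1)), Mul(1174207, Pow(384893, -1))), Pow(3877797, -1))) = Add(Mul(Mul(1369, Pow(-3280, -1)), Pow(-254747, -1)), Mul(Add(Mul(1805601, Pow(Pow(Add(1217905, 907963), Rational(1, 2)), -1)), Mul(1174207, Pow(384893, -1))), Pow(3877797, -1))) = Add(Mul(Mul(1369, Rational(-1, 3280)), Rational(-1, 254747)), Mul(Add(Mul(1805601, Pow(Pow(2125868, Rational(1, 2)), -1)), Mul(1174207, Rational(1, 384893))), Rational(1, 3877797))) = Add(Mul(Rational(-1369, 3280), Rational(-1, 254747)), Mul(Add(Mul(1805601, Pow(Mul(2, Pow(531467, Rational(1, 2))), -1)), Rational(1174207, 384893)), Rational(1, 3877797))) = Add(Rational(1369, 835570160), Mul(Add(Mul(1805601, Mul(Rational(1, 1062934), Pow(531467, Rational(1, 2)))), Rational(1174207, 384893)), Rational(1, 3877797))) = Add(Rational(1369, 835570160), Mul(Add(Mul(Rational(1805601, 1062934), Pow(531467, Rational(1, 2))), Rational(1174207, 384893)), Rational(1, 3877797))) = Add(Rational(1369, 835570160), Mul(Add(Rational(1174207, 384893), Mul(Rational(1805601, 1062934), Pow(531467, Rational(1, 2)))), Rational(1, 3877797))) = Add(Rational(1369, 835570160), Add(Rational(1174207, 1492536920721), Mul(Rational(85981, 196278203638), Pow(531467, Rational(1, 2))))) = Add(Rational(3024415375330169, 1247119313652753285360), Mul(Rational(85981, 196278203638), Pow(531467, Rational(1, 2))))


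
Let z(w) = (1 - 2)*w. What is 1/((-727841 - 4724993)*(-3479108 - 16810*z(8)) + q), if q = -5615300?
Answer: 1/18237695660452 ≈ 5.4831e-14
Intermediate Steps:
z(w) = -w
1/((-727841 - 4724993)*(-3479108 - 16810*z(8)) + q) = 1/((-727841 - 4724993)*(-3479108 - (-16810)*8) - 5615300) = 1/(-5452834*(-3479108 - 16810*(-8)) - 5615300) = 1/(-5452834*(-3479108 + 134480) - 5615300) = 1/(-5452834*(-3344628) - 5615300) = 1/(18237701275752 - 5615300) = 1/18237695660452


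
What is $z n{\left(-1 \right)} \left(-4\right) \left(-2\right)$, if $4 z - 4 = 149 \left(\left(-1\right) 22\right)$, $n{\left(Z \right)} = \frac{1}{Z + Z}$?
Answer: $3274$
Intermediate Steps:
$n{\left(Z \right)} = \frac{1}{2 Z}$
$z = - \frac{1637}{2}$ ($z = 1 + \frac{149 \left(\left(-1\right) 22\right)}{4} = 1 + \frac{149 \left(-22\right)}{4} = 1 + \frac{1}{4} \left(-3278\right) = 1 - \frac{1639}{2} = - \frac{1637}{2} \approx -818.5$)
$z n{\left(-1 \right)} \left(-4\right) \left(-2\right) = - \frac{1637 \frac{1}{2 \left(-1\right)} \left(-4\right) \left(-2\right)}{2} = - \frac{1637 \cdot \frac{1}{2} \left(-1\right) \left(-4\right) \left(-2\right)}{2} = - \frac{1637 \left(- \frac{1}{2}\right) \left(-4\right) \left(-2\right)}{2} = - \frac{1637 \cdot 2 \left(-2\right)}{2} = \left(- \frac{1637}{2}\right) \left(-4\right) = 3274$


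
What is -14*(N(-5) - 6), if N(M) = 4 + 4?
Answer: -28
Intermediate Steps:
N(M) = 8
-14*(N(-5) - 6) = -14*(8 - 6) = -14*2 = -28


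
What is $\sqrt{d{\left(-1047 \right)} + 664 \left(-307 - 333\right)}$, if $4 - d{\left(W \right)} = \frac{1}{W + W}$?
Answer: $\frac{i \sqrt{1863362365122}}{2094} \approx 651.89 i$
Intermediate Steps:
$d{\left(W \right)} = 4 - \frac{1}{2 W}$ ($d{\left(W \right)} = 4 - \frac{1}{W + W} = 4 - \frac{1}{2 W}$)
$\sqrt{d{\left(-1047 \right)} + 664 \left(-307 - 333\right)} = \sqrt{\left(4 - \frac{1}{2 \left(-1047\right)}\right) + 664 \left(-307 - 333\right)} = \sqrt{\left(4 - - \frac{1}{2094}\right) + 664 \left(-640\right)} = \sqrt{\left(4 + \frac{1}{2094}\right) - 424960} = \sqrt{\frac{8377}{2094} - 424960} = \sqrt{- \frac{889857863}{2094}} = \frac{i \sqrt{1863362365122}}{2094}$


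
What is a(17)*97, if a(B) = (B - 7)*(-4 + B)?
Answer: 12610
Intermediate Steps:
a(B) = (-7 + B)*(-4 + B)
a(17)*97 = (28 + 17² - 11*17)*97 = (28 + 289 - 187)*97 = 130*97 = 12610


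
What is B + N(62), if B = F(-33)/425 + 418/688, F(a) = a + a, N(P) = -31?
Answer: -4466079/146200 ≈ -30.548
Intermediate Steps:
F(a) = 2*a
B = 66121/146200 (B = (2*(-33))/425 + 418/688 = -66*1/425 + 418*(1/688) = -66/425 + 209/344 = 66121/146200 ≈ 0.45226)
B + N(62) = 66121/146200 - 31 = -4466079/146200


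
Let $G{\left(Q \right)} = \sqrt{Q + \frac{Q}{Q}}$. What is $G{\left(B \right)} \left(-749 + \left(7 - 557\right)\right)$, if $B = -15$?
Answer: $- 1299 i \sqrt{14} \approx - 4860.4 i$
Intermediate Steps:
$G{\left(Q \right)} = \sqrt{1 + Q}$ ($G{\left(Q \right)} = \sqrt{Q + 1} = \sqrt{1 + Q}$)
$G{\left(B \right)} \left(-749 + \left(7 - 557\right)\right) = \sqrt{1 - 15} \left(-749 + \left(7 - 557\right)\right) = \sqrt{-14} \left(-749 + \left(7 - 557\right)\right) = i \sqrt{14} \left(-749 - 550\right) = i \sqrt{14} \left(-1299\right) = - 1299 i \sqrt{14}$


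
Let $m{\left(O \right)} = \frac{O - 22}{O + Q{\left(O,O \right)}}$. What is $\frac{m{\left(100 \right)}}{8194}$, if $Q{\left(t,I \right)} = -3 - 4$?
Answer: $\frac{13}{127007} \approx 0.00010236$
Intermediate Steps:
$Q{\left(t,I \right)} = -7$ ($Q{\left(t,I \right)} = -3 - 4 = -7$)
$m{\left(O \right)} = \frac{-22 + O}{-7 + O}$ ($m{\left(O \right)} = \frac{O - 22}{O - 7} = \frac{-22 + O}{-7 + O}$)
$\frac{m{\left(100 \right)}}{8194} = \frac{\frac{1}{-7 + 100} \left(-22 + 100\right)}{8194} = \frac{1}{93} \cdot 78 \cdot \frac{1}{8194} = \frac{26}{31} \cdot \frac{1}{8194} = \frac{13}{127007}$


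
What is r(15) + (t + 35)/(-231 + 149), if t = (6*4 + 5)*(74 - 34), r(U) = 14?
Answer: -47/82 ≈ -0.57317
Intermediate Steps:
t = 1160 (t = (24 + 5)*40 = 29*40 = 1160)
r(15) + (t + 35)/(-231 + 149) = 14 + (1160 + 35)/(-231 + 149) = 14 + 1195/(-82) = 14 + 1195*(-1/82) = 14 - 1195/82 = -47/82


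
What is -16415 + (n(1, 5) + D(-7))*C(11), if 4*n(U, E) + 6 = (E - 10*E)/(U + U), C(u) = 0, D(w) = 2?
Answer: -16415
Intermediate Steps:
n(U, E) = -3/2 - 9*E/(8*U) (n(U, E) = -3/2 + ((E - 10*E)/(U + U))/4 = -3/2 + ((-9*E)/((2*U)))/4 = -3/2 + ((-9*E)*(1/(2*U)))/4 = -3/2 + (-9*E/(2*U))/4 = -3/2 - 9*E/(8*U))
-16415 + (n(1, 5) + D(-7))*C(11) = -16415 + ((3/8)*(-4*1 - 3*5)/1 + 2)*0 = -16415 + ((3/8)*1*(-4 - 15) + 2)*0 = -16415 + ((3/8)*1*(-19) + 2)*0 = -16415 + (-57/8 + 2)*0 = -16415 - 41/8*0 = -16415 + 0 = -16415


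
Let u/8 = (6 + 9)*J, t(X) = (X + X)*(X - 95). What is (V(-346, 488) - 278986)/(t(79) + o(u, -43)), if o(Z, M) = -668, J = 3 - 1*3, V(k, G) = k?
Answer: 69833/799 ≈ 87.401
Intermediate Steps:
J = 0 (J = 3 - 3 = 0)
t(X) = 2*X*(-95 + X) (t(X) = (2*X)*(-95 + X) = 2*X*(-95 + X))
u = 0 (u = 8*((6 + 9)*0) = 8*(15*0) = 8*0 = 0)
(V(-346, 488) - 278986)/(t(79) + o(u, -43)) = (-346 - 278986)/(2*79*(-95 + 79) - 668) = -279332/(2*79*(-16) - 668) = -279332/(-2528 - 668) = -279332/(-3196) = -279332*(-1/3196) = 69833/799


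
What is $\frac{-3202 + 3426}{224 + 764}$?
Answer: $\frac{56}{247} \approx 0.22672$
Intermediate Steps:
$\frac{-3202 + 3426}{224 + 764} = \frac{224}{988} = 224 \cdot \frac{1}{988} = \frac{56}{247}$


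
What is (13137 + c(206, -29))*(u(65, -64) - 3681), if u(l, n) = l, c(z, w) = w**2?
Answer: -50544448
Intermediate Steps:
(13137 + c(206, -29))*(u(65, -64) - 3681) = (13137 + (-29)**2)*(65 - 3681) = (13137 + 841)*(-3616) = 13978*(-3616) = -50544448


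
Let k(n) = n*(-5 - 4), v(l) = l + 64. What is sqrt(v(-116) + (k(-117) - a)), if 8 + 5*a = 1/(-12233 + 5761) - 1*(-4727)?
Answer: sqrt(14974533370)/16180 ≈ 7.5631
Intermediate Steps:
v(l) = 64 + l
k(n) = -9*n (k(n) = n*(-9) = -9*n)
a = 30541367/32360 (a = -8/5 + (1/(-12233 + 5761) - 1*(-4727))/5 = -8/5 + (1/(-6472) + 4727)/5 = -8/5 + (-1/6472 + 4727)/5 = -8/5 + (1/5)*(30593143/6472) = -8/5 + 30593143/32360 = 30541367/32360 ≈ 943.80)
sqrt(v(-116) + (k(-117) - a)) = sqrt((64 - 116) + (-9*(-117) - 1*30541367/32360)) = sqrt(-52 + (1053 - 30541367/32360)) = sqrt(-52 + 3533713/32360) = sqrt(1850993/32360) = sqrt(14974533370)/16180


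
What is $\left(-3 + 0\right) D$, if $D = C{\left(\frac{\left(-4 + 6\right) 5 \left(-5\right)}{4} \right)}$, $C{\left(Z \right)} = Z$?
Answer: $\frac{75}{2} \approx 37.5$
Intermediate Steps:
$D = - \frac{25}{2}$ ($D = \frac{\left(-4 + 6\right) 5 \left(-5\right)}{4} = 2 \cdot 5 \left(-5\right) \frac{1}{4} = 10 \left(-5\right) \frac{1}{4} = \left(-50\right) \frac{1}{4} = - \frac{25}{2} \approx -12.5$)
$\left(-3 + 0\right) D = \left(-3 + 0\right) \left(- \frac{25}{2}\right) = \left(-3\right) \left(- \frac{25}{2}\right) = \frac{75}{2}$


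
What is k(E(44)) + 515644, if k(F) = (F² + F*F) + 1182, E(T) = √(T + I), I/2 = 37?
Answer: 517062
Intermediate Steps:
I = 74 (I = 2*37 = 74)
E(T) = √(74 + T) (E(T) = √(T + 74) = √(74 + T))
k(F) = 1182 + 2*F² (k(F) = (F² + F²) + 1182 = 2*F² + 1182 = 1182 + 2*F²)
k(E(44)) + 515644 = (1182 + 2*(√(74 + 44))²) + 515644 = (1182 + 2*(√118)²) + 515644 = (1182 + 2*118) + 515644 = (1182 + 236) + 515644 = 1418 + 515644 = 517062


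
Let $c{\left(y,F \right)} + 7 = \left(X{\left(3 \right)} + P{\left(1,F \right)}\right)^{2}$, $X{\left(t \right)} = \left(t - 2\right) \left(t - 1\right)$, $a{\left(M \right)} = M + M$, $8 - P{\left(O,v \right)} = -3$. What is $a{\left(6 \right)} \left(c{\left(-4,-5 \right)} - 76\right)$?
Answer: $1032$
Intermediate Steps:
$P{\left(O,v \right)} = 11$ ($P{\left(O,v \right)} = 8 - -3 = 8 + 3 = 11$)
$a{\left(M \right)} = 2 M$
$X{\left(t \right)} = \left(-1 + t\right) \left(-2 + t\right)$ ($X{\left(t \right)} = \left(-2 + t\right) \left(-1 + t\right) = \left(-1 + t\right) \left(-2 + t\right)$)
$c{\left(y,F \right)} = 162$ ($c{\left(y,F \right)} = -7 + \left(\left(2 + 3^{2} - 9\right) + 11\right)^{2} = -7 + \left(\left(2 + 9 - 9\right) + 11\right)^{2} = -7 + \left(2 + 11\right)^{2} = -7 + 13^{2} = -7 + 169 = 162$)
$a{\left(6 \right)} \left(c{\left(-4,-5 \right)} - 76\right) = 2 \cdot 6 \left(162 - 76\right) = 12 \left(162 - 76\right) = 12 \cdot 86 = 1032$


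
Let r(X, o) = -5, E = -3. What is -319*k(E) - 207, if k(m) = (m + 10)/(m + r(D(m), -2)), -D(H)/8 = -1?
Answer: 577/8 ≈ 72.125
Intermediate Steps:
D(H) = 8 (D(H) = -8*(-1) = 8)
k(m) = (10 + m)/(-5 + m) (k(m) = (m + 10)/(m - 5) = (10 + m)/(-5 + m))
-319*k(E) - 207 = -319*(10 - 3)/(-5 - 3) - 207 = -319*7/(-8) - 207 = -(-319)*7/8 - 207 = -319*(-7/8) - 207 = 2233/8 - 207 = 577/8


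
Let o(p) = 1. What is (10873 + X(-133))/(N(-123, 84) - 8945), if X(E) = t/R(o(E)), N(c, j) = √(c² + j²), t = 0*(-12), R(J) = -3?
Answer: -19451797/15998168 - 32619*√2465/79990840 ≈ -1.2361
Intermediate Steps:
t = 0
X(E) = 0 (X(E) = 0/(-3) = 0*(-⅓) = 0)
(10873 + X(-133))/(N(-123, 84) - 8945) = (10873 + 0)/(√((-123)² + 84²) - 8945) = 10873/(√(15129 + 7056) - 8945) = 10873/(√22185 - 8945) = 10873/(3*√2465 - 8945) = 10873/(-8945 + 3*√2465)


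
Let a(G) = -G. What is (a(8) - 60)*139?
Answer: -9452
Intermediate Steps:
(a(8) - 60)*139 = (-1*8 - 60)*139 = (-8 - 60)*139 = -68*139 = -9452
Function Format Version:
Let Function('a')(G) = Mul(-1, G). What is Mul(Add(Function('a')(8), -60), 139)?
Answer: -9452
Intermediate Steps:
Mul(Add(Function('a')(8), -60), 139) = Mul(Add(Mul(-1, 8), -60), 139) = Mul(Add(-8, -60), 139) = Mul(-68, 139) = -9452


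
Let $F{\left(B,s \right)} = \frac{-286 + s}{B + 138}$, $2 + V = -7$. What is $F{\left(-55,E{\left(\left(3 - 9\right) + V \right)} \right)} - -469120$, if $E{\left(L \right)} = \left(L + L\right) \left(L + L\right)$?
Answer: $\frac{38937574}{83} \approx 4.6913 \cdot 10^{5}$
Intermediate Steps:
$V = -9$ ($V = -2 - 7 = -9$)
$E{\left(L \right)} = 4 L^{2}$ ($E{\left(L \right)} = 2 L 2 L = 4 L^{2}$)
$F{\left(B,s \right)} = \frac{-286 + s}{138 + B}$
$F{\left(-55,E{\left(\left(3 - 9\right) + V \right)} \right)} - -469120 = \frac{-286 + 4 \left(\left(3 - 9\right) - 9\right)^{2}}{138 - 55} - -469120 = \frac{-286 + 4 \left(-6 - 9\right)^{2}}{83} + 469120 = \frac{-286 + 4 \left(-15\right)^{2}}{83} + 469120 = \frac{-286 + 4 \cdot 225}{83} + 469120 = \frac{-286 + 900}{83} + 469120 = \frac{1}{83} \cdot 614 + 469120 = \frac{614}{83} + 469120 = \frac{38937574}{83}$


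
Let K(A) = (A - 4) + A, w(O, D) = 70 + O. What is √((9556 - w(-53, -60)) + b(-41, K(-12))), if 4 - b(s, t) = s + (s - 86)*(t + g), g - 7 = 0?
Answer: √6917 ≈ 83.168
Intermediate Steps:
g = 7 (g = 7 + 0 = 7)
K(A) = -4 + 2*A (K(A) = (-4 + A) + A = -4 + 2*A)
b(s, t) = 4 - s - (-86 + s)*(7 + t) (b(s, t) = 4 - (s + (s - 86)*(t + 7)) = 4 - (s + (-86 + s)*(7 + t)) = 4 + (-s - (-86 + s)*(7 + t)) = 4 - s - (-86 + s)*(7 + t))
√((9556 - w(-53, -60)) + b(-41, K(-12))) = √((9556 - (70 - 53)) + (606 - 8*(-41) + 86*(-4 + 2*(-12)) - 1*(-41)*(-4 + 2*(-12)))) = √((9556 - 1*17) + (606 + 328 + 86*(-4 - 24) - 1*(-41)*(-4 - 24))) = √((9556 - 17) + (606 + 328 + 86*(-28) - 1*(-41)*(-28))) = √(9539 + (606 + 328 - 2408 - 1148)) = √(9539 - 2622) = √6917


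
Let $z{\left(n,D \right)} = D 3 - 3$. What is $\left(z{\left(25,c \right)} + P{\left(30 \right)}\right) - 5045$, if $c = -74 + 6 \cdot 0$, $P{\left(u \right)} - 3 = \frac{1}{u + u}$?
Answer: $- \frac{316019}{60} \approx -5267.0$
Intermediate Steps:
$P{\left(u \right)} = 3 + \frac{1}{2 u}$ ($P{\left(u \right)} = 3 + \frac{1}{u + u} = 3 + \frac{1}{2 u}$)
$c = -74$ ($c = -74 + 0 = -74$)
$z{\left(n,D \right)} = -3 + 3 D$ ($z{\left(n,D \right)} = 3 D - 3 = -3 + 3 D$)
$\left(z{\left(25,c \right)} + P{\left(30 \right)}\right) - 5045 = \left(\left(-3 + 3 \left(-74\right)\right) + \left(3 + \frac{1}{2 \cdot 30}\right)\right) - 5045 = \left(\left(-3 - 222\right) + \left(3 + \frac{1}{2} \cdot \frac{1}{30}\right)\right) - 5045 = \left(-225 + \left(3 + \frac{1}{60}\right)\right) - 5045 = \left(-225 + \frac{181}{60}\right) - 5045 = - \frac{13319}{60} - 5045 = - \frac{316019}{60}$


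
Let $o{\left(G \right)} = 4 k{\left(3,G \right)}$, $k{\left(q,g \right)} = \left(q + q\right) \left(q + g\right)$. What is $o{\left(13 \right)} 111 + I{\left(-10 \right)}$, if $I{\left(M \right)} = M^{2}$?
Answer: $42724$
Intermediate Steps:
$k{\left(q,g \right)} = 2 q \left(g + q\right)$
$o{\left(G \right)} = 72 + 24 G$ ($o{\left(G \right)} = 4 \cdot 2 \cdot 3 \left(G + 3\right) = 4 \cdot 2 \cdot 3 \left(3 + G\right) = 4 \left(18 + 6 G\right) = 72 + 24 G$)
$o{\left(13 \right)} 111 + I{\left(-10 \right)} = \left(72 + 24 \cdot 13\right) 111 + \left(-10\right)^{2} = \left(72 + 312\right) 111 + 100 = 384 \cdot 111 + 100 = 42624 + 100 = 42724$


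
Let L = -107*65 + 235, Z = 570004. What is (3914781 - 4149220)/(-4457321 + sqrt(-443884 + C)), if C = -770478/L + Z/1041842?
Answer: 609668364228496606880/11591448793117290725387 + 937756*I*sqrt(9440968691372753829490)/11591448793117290725387 ≈ 0.052596 + 7.8607e-6*I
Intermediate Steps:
L = -6720 (L = -6955 + 235 = -6720)
C = 67212230613/583431520 (C = -770478/(-6720) + 570004/1041842 = -770478*(-1/6720) + 570004*(1/1041842) = 128413/1120 + 285002/520921 = 67212230613/583431520 ≈ 115.20)
(3914781 - 4149220)/(-4457321 + sqrt(-443884 + C)) = (3914781 - 4149220)/(-4457321 + sqrt(-443884 + 67212230613/583431520)) = -234439/(-4457321 + sqrt(-258908704593067/583431520)) = -234439/(-4457321 + I*sqrt(9440968691372753829490)/145857880)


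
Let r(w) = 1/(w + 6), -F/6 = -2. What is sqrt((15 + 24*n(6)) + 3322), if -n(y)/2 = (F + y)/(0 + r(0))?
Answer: I*sqrt(1847) ≈ 42.977*I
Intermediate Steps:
F = 12 (F = -6*(-2) = 12)
r(w) = 1/(6 + w)
n(y) = -144 - 12*y (n(y) = -2*(12 + y)/(0 + 1/(6 + 0)) = -2*(12 + y)/(0 + 1/6) = -2*(12 + y)/1/6 = -2*(12 + y)*6 = -2*(72 + 6*y) = -144 - 12*y)
sqrt((15 + 24*n(6)) + 3322) = sqrt((15 + 24*(-144 - 12*6)) + 3322) = sqrt((15 + 24*(-144 - 72)) + 3322) = sqrt((15 + 24*(-216)) + 3322) = sqrt((15 - 5184) + 3322) = sqrt(-5169 + 3322) = sqrt(-1847) = I*sqrt(1847)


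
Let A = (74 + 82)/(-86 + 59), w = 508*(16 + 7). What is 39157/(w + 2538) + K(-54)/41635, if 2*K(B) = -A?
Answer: 14673085027/5329196730 ≈ 2.7533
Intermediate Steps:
w = 11684 (w = 508*23 = 11684)
A = -52/9 (A = 156/(-27) = 156*(-1/27) = -52/9 ≈ -5.7778)
K(B) = 26/9 (K(B) = (-1*(-52/9))/2 = (1/2)*(52/9) = 26/9)
39157/(w + 2538) + K(-54)/41635 = 39157/(11684 + 2538) + (26/9)/41635 = 39157/14222 + (26/9)*(1/41635) = 39157*(1/14222) + 26/374715 = 39157/14222 + 26/374715 = 14673085027/5329196730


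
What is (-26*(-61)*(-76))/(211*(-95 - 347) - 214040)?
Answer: 60268/153651 ≈ 0.39224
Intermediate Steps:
(-26*(-61)*(-76))/(211*(-95 - 347) - 214040) = (1586*(-76))/(211*(-442) - 214040) = -120536/(-93262 - 214040) = -120536/(-307302) = -120536*(-1/307302) = 60268/153651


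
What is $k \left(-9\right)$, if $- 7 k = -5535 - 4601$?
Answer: $-13032$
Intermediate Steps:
$k = 1448$ ($k = - \frac{-5535 - 4601}{7} = \left(- \frac{1}{7}\right) \left(-10136\right) = 1448$)
$k \left(-9\right) = 1448 \left(-9\right) = -13032$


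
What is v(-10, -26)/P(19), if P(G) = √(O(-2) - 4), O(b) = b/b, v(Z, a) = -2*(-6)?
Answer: -4*I*√3 ≈ -6.9282*I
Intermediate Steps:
v(Z, a) = 12
O(b) = 1
P(G) = I*√3 (P(G) = √(1 - 4) = √(-3) = I*√3)
v(-10, -26)/P(19) = 12/((I*√3)) = 12*(-I*√3/3) = -4*I*√3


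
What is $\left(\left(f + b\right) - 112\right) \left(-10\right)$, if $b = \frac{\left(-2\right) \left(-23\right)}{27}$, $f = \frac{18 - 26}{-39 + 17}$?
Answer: $\frac{326500}{297} \approx 1099.3$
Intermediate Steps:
$f = \frac{4}{11}$ ($f = - \frac{8}{-22} = \left(-8\right) \left(- \frac{1}{22}\right) = \frac{4}{11} \approx 0.36364$)
$b = \frac{46}{27}$ ($b = 46 \cdot \frac{1}{27} = \frac{46}{27} \approx 1.7037$)
$\left(\left(f + b\right) - 112\right) \left(-10\right) = \left(\left(\frac{4}{11} + \frac{46}{27}\right) - 112\right) \left(-10\right) = \left(\frac{614}{297} - 112\right) \left(-10\right) = \left(- \frac{32650}{297}\right) \left(-10\right) = \frac{326500}{297}$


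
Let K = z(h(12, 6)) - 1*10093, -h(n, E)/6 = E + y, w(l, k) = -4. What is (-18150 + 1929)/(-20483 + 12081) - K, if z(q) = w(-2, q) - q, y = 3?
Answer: 84397507/8402 ≈ 10045.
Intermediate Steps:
h(n, E) = -18 - 6*E (h(n, E) = -6*(E + 3) = -6*(3 + E) = -18 - 6*E)
z(q) = -4 - q
K = -10043 (K = (-4 - (-18 - 6*6)) - 1*10093 = (-4 - (-18 - 36)) - 10093 = (-4 - 1*(-54)) - 10093 = (-4 + 54) - 10093 = 50 - 10093 = -10043)
(-18150 + 1929)/(-20483 + 12081) - K = (-18150 + 1929)/(-20483 + 12081) - 1*(-10043) = -16221/(-8402) + 10043 = -16221*(-1/8402) + 10043 = 16221/8402 + 10043 = 84397507/8402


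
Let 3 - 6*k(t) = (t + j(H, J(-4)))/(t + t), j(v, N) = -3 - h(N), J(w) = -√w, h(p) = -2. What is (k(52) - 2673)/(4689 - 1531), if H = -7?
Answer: -555897/656864 ≈ -0.84629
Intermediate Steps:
j(v, N) = -1 (j(v, N) = -3 - 1*(-2) = -3 + 2 = -1)
k(t) = ½ - (-1 + t)/(12*t) (k(t) = ½ - (t - 1)/(6*(t + t)) = ½ - (-1 + t)/(6*(2*t)) = ½ - (-1 + t)*1/(2*t)/6 = ½ - (-1 + t)/(12*t))
(k(52) - 2673)/(4689 - 1531) = ((1/12)*(1 + 5*52)/52 - 2673)/(4689 - 1531) = ((1/12)*(1/52)*(1 + 260) - 2673)/3158 = ((1/12)*(1/52)*261 - 2673)*(1/3158) = (87/208 - 2673)*(1/3158) = -555897/208*1/3158 = -555897/656864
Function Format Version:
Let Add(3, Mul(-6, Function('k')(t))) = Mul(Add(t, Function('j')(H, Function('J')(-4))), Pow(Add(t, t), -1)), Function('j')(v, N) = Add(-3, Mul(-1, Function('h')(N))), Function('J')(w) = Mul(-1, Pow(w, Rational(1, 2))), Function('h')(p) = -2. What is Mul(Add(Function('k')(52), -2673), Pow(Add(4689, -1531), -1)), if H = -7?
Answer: Rational(-555897, 656864) ≈ -0.84629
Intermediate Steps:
Function('j')(v, N) = -1 (Function('j')(v, N) = Add(-3, Mul(-1, -2)) = Add(-3, 2) = -1)
Function('k')(t) = Add(Rational(1, 2), Mul(Rational(-1, 12), Pow(t, -1), Add(-1, t))) (Function('k')(t) = Add(Rational(1, 2), Mul(Rational(-1, 6), Mul(Add(t, -1), Pow(Add(t, t), -1)))) = Add(Rational(1, 2), Mul(Rational(-1, 6), Mul(Add(-1, t), Pow(Mul(2, t), -1)))) = Add(Rational(1, 2), Mul(Rational(-1, 6), Mul(Add(-1, t), Mul(Rational(1, 2), Pow(t, -1))))) = Add(Rational(1, 2), Mul(Rational(-1, 6), Mul(Rational(1, 2), Pow(t, -1), Add(-1, t)))) = Add(Rational(1, 2), Mul(Rational(-1, 12), Pow(t, -1), Add(-1, t))))
Mul(Add(Function('k')(52), -2673), Pow(Add(4689, -1531), -1)) = Mul(Add(Mul(Rational(1, 12), Pow(52, -1), Add(1, Mul(5, 52))), -2673), Pow(Add(4689, -1531), -1)) = Mul(Add(Mul(Rational(1, 12), Rational(1, 52), Add(1, 260)), -2673), Pow(3158, -1)) = Mul(Add(Mul(Rational(1, 12), Rational(1, 52), 261), -2673), Rational(1, 3158)) = Mul(Add(Rational(87, 208), -2673), Rational(1, 3158)) = Mul(Rational(-555897, 208), Rational(1, 3158)) = Rational(-555897, 656864)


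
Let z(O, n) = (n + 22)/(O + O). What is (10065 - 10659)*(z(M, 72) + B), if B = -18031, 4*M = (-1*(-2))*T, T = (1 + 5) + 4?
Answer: 53524152/5 ≈ 1.0705e+7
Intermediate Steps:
T = 10 (T = 6 + 4 = 10)
M = 5 (M = (-1*(-2)*10)/4 = (2*10)/4 = (1/4)*20 = 5)
z(O, n) = (22 + n)/(2*O) (z(O, n) = (22 + n)/((2*O)) = (22 + n)*(1/(2*O)) = (22 + n)/(2*O))
(10065 - 10659)*(z(M, 72) + B) = (10065 - 10659)*((1/2)*(22 + 72)/5 - 18031) = -594*((1/2)*(1/5)*94 - 18031) = -594*(47/5 - 18031) = -594*(-90108/5) = 53524152/5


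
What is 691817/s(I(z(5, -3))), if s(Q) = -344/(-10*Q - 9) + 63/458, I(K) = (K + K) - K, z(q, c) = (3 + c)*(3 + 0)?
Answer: 2851669674/158119 ≈ 18035.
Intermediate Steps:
z(q, c) = 9 + 3*c (z(q, c) = (3 + c)*3 = 9 + 3*c)
I(K) = K (I(K) = 2*K - K = K)
s(Q) = 63/458 - 344/(-9 - 10*Q) (s(Q) = -344/(-9 - 10*Q) + 63*(1/458) = -344/(-9 - 10*Q) + 63/458 = 63/458 - 344/(-9 - 10*Q))
691817/s(I(z(5, -3))) = 691817/(((158119 + 630*(9 + 3*(-3)))/(458*(9 + 10*(9 + 3*(-3)))))) = 691817/(((158119 + 630*(9 - 9))/(458*(9 + 10*(9 - 9))))) = 691817/(((158119 + 630*0)/(458*(9 + 10*0)))) = 691817/(((158119 + 0)/(458*(9 + 0)))) = 691817/(((1/458)*158119/9)) = 691817/(((1/458)*(1/9)*158119)) = 691817/(158119/4122) = 691817*(4122/158119) = 2851669674/158119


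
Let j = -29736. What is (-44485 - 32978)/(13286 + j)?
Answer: 77463/16450 ≈ 4.7090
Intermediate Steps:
(-44485 - 32978)/(13286 + j) = (-44485 - 32978)/(13286 - 29736) = -77463/(-16450) = -77463*(-1/16450) = 77463/16450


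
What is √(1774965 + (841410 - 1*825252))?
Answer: √1791123 ≈ 1338.3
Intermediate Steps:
√(1774965 + (841410 - 1*825252)) = √(1774965 + (841410 - 825252)) = √(1774965 + 16158) = √1791123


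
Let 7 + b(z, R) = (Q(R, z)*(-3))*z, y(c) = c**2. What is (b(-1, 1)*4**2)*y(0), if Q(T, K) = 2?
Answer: 0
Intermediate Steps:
b(z, R) = -7 - 6*z (b(z, R) = -7 + (2*(-3))*z = -7 - 6*z)
(b(-1, 1)*4**2)*y(0) = ((-7 - 6*(-1))*4**2)*0**2 = ((-7 + 6)*16)*0 = -1*16*0 = -16*0 = 0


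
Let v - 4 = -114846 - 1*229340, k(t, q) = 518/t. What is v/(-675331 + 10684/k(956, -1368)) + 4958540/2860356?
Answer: 30471109167853/13491645899017 ≈ 2.2585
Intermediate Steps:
v = -344182 (v = 4 + (-114846 - 1*229340) = 4 + (-114846 - 229340) = 4 - 344186 = -344182)
v/(-675331 + 10684/k(956, -1368)) + 4958540/2860356 = -344182/(-675331 + 10684/((518/956))) + 4958540/2860356 = -344182/(-675331 + 10684/((518*(1/956)))) + 4958540*(1/2860356) = -344182/(-675331 + 10684/(259/478)) + 1239635/715089 = -344182/(-675331 + 10684*(478/259)) + 1239635/715089 = -344182/(-675331 + 5106952/259) + 1239635/715089 = -344182/(-169803777/259) + 1239635/715089 = -344182*(-259/169803777) + 1239635/715089 = 89143138/169803777 + 1239635/715089 = 30471109167853/13491645899017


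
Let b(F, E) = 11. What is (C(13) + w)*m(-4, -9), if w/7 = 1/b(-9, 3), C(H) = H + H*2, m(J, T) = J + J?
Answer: -3488/11 ≈ -317.09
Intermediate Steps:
m(J, T) = 2*J
C(H) = 3*H (C(H) = H + 2*H = 3*H)
w = 7/11 ≈ 0.63636
(C(13) + w)*m(-4, -9) = (3*13 + 7/11)*(2*(-4)) = (39 + 7/11)*(-8) = (436/11)*(-8) = -3488/11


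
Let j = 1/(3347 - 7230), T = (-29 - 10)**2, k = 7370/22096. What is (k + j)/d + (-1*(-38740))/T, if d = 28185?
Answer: 1201058901400873/47155646383560 ≈ 25.470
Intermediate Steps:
k = 3685/11048 (k = 7370*(1/22096) = 3685/11048 ≈ 0.33354)
T = 1521 (T = (-39)**2 = 1521)
j = -1/3883 (j = 1/(-3883) = -1/3883 ≈ -0.00025753)
(k + j)/d + (-1*(-38740))/T = (3685/11048 - 1/3883)/28185 - 1*(-38740)/1521 = (14297807/42899384)*(1/28185) + 38740*(1/1521) = 14297807/1209119138040 + 2980/117 = 1201058901400873/47155646383560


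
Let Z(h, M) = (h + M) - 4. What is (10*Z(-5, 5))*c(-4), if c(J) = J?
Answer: 160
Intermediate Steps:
Z(h, M) = -4 + M + h (Z(h, M) = (M + h) - 4 = -4 + M + h)
(10*Z(-5, 5))*c(-4) = (10*(-4 + 5 - 5))*(-4) = (10*(-4))*(-4) = -40*(-4) = 160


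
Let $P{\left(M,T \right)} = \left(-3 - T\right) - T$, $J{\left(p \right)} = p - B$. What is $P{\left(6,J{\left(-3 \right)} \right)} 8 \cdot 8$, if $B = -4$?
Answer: $-320$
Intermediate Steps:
$J{\left(p \right)} = 4 + p$ ($J{\left(p \right)} = p - -4 = p + 4 = 4 + p$)
$P{\left(M,T \right)} = -3 - 2 T$
$P{\left(6,J{\left(-3 \right)} \right)} 8 \cdot 8 = \left(-3 - 2 \left(4 - 3\right)\right) 8 \cdot 8 = \left(-3 - 2\right) 8 \cdot 8 = \left(-5\right) 8 \cdot 8 = \left(-40\right) 8 = -320$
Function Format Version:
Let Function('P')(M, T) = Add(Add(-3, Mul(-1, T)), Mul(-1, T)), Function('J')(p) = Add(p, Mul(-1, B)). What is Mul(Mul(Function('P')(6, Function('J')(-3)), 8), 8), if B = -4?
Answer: -320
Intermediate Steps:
Function('J')(p) = Add(4, p) (Function('J')(p) = Add(p, Mul(-1, -4)) = Add(p, 4) = Add(4, p))
Function('P')(M, T) = Add(-3, Mul(-2, T))
Mul(Mul(Function('P')(6, Function('J')(-3)), 8), 8) = Mul(Mul(Add(-3, Mul(-2, Add(4, -3))), 8), 8) = Mul(Mul(Add(-3, Mul(-2, 1)), 8), 8) = Mul(Mul(Add(-3, -2), 8), 8) = Mul(Mul(-5, 8), 8) = Mul(-40, 8) = -320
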